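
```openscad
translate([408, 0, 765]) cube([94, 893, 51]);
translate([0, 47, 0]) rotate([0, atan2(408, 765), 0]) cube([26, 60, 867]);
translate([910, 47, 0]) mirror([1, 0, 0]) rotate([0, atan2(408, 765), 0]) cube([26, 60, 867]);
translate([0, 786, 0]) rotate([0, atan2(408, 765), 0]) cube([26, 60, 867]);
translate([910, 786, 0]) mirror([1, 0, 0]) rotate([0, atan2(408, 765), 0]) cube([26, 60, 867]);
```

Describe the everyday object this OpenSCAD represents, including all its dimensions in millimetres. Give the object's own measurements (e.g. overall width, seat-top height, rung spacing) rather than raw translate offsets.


A sawhorse. A 94×893×51 mm beam (x, y, z) sits on two A-frame leg pairs. Each pair is two raked legs of 26×60 mm section (60 mm along y) splaying symmetrically in x. Each leg rises 765 mm vertically over 408 mm of horizontal reach and is 867 mm long along its own axis. Every leg's outer bottom edge rests on the floor and its outer top edge meets a bottom edge of the beam — the left legs (tilting toward +x) meet the beam's −x bottom edge, the right legs (their mirror images, tilting toward −x) meet its +x bottom edge — so the leg tops tuck under the beam, the beam's underside is 765 mm above the floor, and the feet are 910 mm apart outside-to-outside with the beam centred between them. The two leg pairs are set in 47 mm from either end of the beam.


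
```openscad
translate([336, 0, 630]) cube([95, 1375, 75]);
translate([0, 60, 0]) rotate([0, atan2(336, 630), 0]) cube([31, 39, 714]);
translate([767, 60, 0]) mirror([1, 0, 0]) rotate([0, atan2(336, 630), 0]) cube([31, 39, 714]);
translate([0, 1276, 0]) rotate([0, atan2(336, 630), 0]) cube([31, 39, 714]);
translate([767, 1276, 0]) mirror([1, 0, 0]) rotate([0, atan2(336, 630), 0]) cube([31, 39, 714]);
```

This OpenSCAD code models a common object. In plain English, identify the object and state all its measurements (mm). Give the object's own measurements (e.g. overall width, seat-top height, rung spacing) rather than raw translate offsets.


A sawhorse. A 95×1375×75 mm beam (x, y, z) sits on two A-frame leg pairs. Each pair is two raked legs of 31×39 mm section (39 mm along y) splaying symmetrically in x. Each leg rises 630 mm vertically over 336 mm of horizontal reach and is 714 mm long along its own axis. Every leg's outer bottom edge rests on the floor and its outer top edge meets a bottom edge of the beam — the left legs (tilting toward +x) meet the beam's −x bottom edge, the right legs (their mirror images, tilting toward −x) meet its +x bottom edge — so the leg tops tuck under the beam, the beam's underside is 630 mm above the floor, and the feet are 767 mm apart outside-to-outside with the beam centred between them. The two leg pairs are set in 60 mm from either end of the beam.


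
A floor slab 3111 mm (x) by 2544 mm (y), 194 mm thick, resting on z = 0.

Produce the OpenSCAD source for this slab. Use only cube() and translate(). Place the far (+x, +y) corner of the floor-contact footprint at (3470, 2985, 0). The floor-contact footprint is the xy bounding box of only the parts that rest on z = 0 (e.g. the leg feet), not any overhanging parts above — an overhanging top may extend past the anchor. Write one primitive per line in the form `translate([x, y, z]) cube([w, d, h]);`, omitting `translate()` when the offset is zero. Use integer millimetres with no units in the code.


translate([359, 441, 0]) cube([3111, 2544, 194]);


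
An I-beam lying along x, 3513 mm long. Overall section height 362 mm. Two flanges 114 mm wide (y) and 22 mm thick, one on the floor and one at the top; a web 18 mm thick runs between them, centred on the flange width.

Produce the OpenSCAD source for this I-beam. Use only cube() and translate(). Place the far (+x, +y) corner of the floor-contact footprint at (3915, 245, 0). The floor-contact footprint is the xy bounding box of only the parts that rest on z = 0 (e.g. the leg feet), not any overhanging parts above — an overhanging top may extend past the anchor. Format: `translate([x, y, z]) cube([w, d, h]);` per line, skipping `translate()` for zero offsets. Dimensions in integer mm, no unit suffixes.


translate([402, 131, 0]) cube([3513, 114, 22]);
translate([402, 179, 22]) cube([3513, 18, 318]);
translate([402, 131, 340]) cube([3513, 114, 22]);


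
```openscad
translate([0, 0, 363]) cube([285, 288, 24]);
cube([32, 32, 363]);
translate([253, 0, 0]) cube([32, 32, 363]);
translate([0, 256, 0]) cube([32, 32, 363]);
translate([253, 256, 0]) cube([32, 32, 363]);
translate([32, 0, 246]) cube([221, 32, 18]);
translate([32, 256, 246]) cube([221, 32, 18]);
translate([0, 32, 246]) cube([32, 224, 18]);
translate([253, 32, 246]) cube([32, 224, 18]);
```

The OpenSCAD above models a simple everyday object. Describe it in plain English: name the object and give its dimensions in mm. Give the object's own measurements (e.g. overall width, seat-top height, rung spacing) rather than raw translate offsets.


A simple wooden stool: a rectangular seat 285 mm (x) by 288 mm (y), 24 mm thick, top face at z = 387 mm, on four square legs, each 32×32 mm in cross-section. The legs rest on z = 0, each flush with a corner of the seat. Four stretchers, 32 mm wide and 18 mm tall, connect adjacent legs with their undersides at z = 246 mm, each running between the inner faces of the legs it joins and aligned with the legs' outer faces on the other axis.


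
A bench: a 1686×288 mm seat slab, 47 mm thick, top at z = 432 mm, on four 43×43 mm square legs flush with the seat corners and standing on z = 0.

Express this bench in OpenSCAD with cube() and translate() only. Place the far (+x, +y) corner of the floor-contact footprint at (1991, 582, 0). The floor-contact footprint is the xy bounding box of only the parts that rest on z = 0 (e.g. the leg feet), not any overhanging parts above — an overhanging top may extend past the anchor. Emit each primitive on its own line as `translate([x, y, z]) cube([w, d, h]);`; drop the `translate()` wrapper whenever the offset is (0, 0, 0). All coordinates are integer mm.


translate([305, 294, 385]) cube([1686, 288, 47]);
translate([305, 294, 0]) cube([43, 43, 385]);
translate([305, 539, 0]) cube([43, 43, 385]);
translate([1948, 294, 0]) cube([43, 43, 385]);
translate([1948, 539, 0]) cube([43, 43, 385]);


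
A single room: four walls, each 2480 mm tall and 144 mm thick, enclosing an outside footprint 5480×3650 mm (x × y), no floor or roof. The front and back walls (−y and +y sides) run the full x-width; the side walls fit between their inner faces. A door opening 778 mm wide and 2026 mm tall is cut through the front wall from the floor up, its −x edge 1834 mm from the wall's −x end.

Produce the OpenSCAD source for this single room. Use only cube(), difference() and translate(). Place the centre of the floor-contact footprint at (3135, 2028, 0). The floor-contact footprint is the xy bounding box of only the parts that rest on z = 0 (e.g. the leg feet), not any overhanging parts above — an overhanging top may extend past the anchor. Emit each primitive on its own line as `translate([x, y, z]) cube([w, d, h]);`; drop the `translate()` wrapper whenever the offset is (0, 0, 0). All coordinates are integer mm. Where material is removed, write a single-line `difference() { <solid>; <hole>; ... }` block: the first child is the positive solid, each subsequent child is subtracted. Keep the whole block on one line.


difference() { translate([395, 203, 0]) cube([5480, 144, 2480]); translate([2229, 203, 0]) cube([778, 144, 2026]); }
translate([395, 3709, 0]) cube([5480, 144, 2480]);
translate([395, 347, 0]) cube([144, 3362, 2480]);
translate([5731, 347, 0]) cube([144, 3362, 2480]);


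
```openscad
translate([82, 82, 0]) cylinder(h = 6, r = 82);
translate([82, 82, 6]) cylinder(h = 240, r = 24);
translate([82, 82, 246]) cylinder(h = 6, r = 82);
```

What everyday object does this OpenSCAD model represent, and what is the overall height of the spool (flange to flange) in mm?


A spool. The overall height is 252 mm.

Three coaxial cylinders, large–small–large — a spool. Two 6 mm flanges and a 240 mm core give 6 + 240 + 6 = 252 mm.


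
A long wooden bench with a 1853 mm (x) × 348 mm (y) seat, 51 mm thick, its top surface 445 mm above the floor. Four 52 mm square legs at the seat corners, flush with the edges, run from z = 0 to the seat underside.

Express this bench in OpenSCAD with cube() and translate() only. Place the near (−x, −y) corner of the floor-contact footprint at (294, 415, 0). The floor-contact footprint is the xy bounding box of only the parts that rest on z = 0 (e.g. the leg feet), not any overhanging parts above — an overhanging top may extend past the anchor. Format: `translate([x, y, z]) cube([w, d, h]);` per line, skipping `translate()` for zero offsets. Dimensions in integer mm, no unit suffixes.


translate([294, 415, 394]) cube([1853, 348, 51]);
translate([294, 415, 0]) cube([52, 52, 394]);
translate([294, 711, 0]) cube([52, 52, 394]);
translate([2095, 415, 0]) cube([52, 52, 394]);
translate([2095, 711, 0]) cube([52, 52, 394]);


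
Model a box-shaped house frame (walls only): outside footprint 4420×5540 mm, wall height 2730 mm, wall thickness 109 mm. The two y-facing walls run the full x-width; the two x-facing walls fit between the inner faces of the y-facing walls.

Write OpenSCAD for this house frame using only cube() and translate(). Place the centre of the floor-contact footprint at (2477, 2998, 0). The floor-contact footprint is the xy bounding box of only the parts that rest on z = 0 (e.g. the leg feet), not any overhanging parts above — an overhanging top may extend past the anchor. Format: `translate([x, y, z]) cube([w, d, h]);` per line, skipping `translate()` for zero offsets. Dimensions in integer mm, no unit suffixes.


translate([267, 228, 0]) cube([4420, 109, 2730]);
translate([267, 5659, 0]) cube([4420, 109, 2730]);
translate([267, 337, 0]) cube([109, 5322, 2730]);
translate([4578, 337, 0]) cube([109, 5322, 2730]);


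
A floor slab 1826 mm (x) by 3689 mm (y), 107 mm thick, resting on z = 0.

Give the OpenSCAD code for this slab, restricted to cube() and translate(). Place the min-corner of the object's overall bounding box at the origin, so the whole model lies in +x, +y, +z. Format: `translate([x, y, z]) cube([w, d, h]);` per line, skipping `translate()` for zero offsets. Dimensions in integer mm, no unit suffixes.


cube([1826, 3689, 107]);


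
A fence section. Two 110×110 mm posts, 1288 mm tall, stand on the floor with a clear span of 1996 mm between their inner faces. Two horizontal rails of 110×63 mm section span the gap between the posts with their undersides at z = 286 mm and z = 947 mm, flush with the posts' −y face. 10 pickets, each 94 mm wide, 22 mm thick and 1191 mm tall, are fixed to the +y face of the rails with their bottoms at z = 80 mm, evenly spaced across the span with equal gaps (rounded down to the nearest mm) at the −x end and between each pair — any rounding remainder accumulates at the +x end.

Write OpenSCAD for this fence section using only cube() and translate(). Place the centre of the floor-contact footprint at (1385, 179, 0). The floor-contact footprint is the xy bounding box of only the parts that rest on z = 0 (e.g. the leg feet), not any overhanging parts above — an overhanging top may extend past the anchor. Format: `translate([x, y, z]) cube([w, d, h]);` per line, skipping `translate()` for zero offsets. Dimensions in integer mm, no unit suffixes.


translate([277, 124, 0]) cube([110, 110, 1288]);
translate([2383, 124, 0]) cube([110, 110, 1288]);
translate([387, 124, 286]) cube([1996, 110, 63]);
translate([387, 124, 947]) cube([1996, 110, 63]);
translate([483, 234, 80]) cube([94, 22, 1191]);
translate([673, 234, 80]) cube([94, 22, 1191]);
translate([863, 234, 80]) cube([94, 22, 1191]);
translate([1053, 234, 80]) cube([94, 22, 1191]);
translate([1243, 234, 80]) cube([94, 22, 1191]);
translate([1433, 234, 80]) cube([94, 22, 1191]);
translate([1623, 234, 80]) cube([94, 22, 1191]);
translate([1813, 234, 80]) cube([94, 22, 1191]);
translate([2003, 234, 80]) cube([94, 22, 1191]);
translate([2193, 234, 80]) cube([94, 22, 1191]);


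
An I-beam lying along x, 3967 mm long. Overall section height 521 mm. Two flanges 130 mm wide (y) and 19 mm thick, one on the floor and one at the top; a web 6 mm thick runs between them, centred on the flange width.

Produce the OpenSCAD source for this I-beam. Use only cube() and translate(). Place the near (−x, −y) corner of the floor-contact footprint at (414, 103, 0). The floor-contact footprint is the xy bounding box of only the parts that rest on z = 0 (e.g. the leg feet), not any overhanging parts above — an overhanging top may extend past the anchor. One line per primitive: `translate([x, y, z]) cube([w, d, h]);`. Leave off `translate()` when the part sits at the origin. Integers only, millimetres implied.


translate([414, 103, 0]) cube([3967, 130, 19]);
translate([414, 165, 19]) cube([3967, 6, 483]);
translate([414, 103, 502]) cube([3967, 130, 19]);


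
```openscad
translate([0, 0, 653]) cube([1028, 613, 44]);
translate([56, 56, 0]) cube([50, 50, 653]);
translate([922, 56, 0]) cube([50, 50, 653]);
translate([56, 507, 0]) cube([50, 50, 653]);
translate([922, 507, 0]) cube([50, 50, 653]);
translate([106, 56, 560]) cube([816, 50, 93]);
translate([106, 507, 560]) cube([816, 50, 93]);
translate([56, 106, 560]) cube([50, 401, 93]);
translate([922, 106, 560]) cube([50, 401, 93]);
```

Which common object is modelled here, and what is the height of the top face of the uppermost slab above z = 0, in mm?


A table. The table height is 697 mm.

A 1028×613×44 slab sits at z = 653 on four 50 mm square posts — a table. The top surface is at 653 + 44 = 697 mm.


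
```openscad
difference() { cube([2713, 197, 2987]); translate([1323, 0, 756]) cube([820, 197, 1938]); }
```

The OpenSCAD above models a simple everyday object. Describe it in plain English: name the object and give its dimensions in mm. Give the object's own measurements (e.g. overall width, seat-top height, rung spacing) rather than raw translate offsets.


A wall 2713 mm long (x), 197 mm thick (y), 2987 mm tall, with a rectangular window opening cut through it. The opening is 820 mm wide and 1938 mm tall; its sill is at z = 756 mm and its near (−x) edge is 1323 mm from the wall's −x end. The opening passes through the full wall thickness.


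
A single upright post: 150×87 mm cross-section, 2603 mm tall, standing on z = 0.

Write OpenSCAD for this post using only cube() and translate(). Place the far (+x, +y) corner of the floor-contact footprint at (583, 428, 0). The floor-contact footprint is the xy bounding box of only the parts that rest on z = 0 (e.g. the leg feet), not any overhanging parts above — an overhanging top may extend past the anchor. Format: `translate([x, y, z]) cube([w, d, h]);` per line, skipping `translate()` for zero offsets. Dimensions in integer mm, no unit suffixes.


translate([433, 341, 0]) cube([150, 87, 2603]);


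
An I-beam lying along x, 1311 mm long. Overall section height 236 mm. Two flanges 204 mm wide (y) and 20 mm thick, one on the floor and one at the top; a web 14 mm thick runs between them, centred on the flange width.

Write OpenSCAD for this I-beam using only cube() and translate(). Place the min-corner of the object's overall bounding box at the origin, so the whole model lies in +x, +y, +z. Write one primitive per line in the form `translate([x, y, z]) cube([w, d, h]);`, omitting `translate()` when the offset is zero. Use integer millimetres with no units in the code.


cube([1311, 204, 20]);
translate([0, 95, 20]) cube([1311, 14, 196]);
translate([0, 0, 216]) cube([1311, 204, 20]);


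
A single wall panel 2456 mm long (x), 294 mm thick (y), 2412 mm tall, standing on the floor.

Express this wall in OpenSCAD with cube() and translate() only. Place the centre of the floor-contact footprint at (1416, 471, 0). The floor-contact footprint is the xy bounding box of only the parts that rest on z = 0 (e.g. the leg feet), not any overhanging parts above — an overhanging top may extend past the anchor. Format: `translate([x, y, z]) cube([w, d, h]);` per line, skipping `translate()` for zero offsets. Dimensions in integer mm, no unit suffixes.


translate([188, 324, 0]) cube([2456, 294, 2412]);


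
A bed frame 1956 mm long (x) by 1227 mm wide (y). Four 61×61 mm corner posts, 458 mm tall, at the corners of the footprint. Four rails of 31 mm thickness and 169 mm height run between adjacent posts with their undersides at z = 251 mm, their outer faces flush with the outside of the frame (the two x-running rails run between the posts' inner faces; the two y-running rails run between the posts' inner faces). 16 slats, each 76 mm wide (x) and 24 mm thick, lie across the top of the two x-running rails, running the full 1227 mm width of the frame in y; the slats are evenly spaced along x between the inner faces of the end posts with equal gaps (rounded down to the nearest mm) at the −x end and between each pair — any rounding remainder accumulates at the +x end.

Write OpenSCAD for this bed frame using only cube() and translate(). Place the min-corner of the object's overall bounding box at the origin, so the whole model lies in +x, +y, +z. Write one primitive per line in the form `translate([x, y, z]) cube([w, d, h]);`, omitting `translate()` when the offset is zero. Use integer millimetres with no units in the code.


cube([61, 61, 458]);
translate([0, 1166, 0]) cube([61, 61, 458]);
translate([1895, 0, 0]) cube([61, 61, 458]);
translate([1895, 1166, 0]) cube([61, 61, 458]);
translate([61, 0, 251]) cube([1834, 31, 169]);
translate([61, 1196, 251]) cube([1834, 31, 169]);
translate([0, 61, 251]) cube([31, 1105, 169]);
translate([1925, 61, 251]) cube([31, 1105, 169]);
translate([97, 0, 420]) cube([76, 1227, 24]);
translate([209, 0, 420]) cube([76, 1227, 24]);
translate([321, 0, 420]) cube([76, 1227, 24]);
translate([433, 0, 420]) cube([76, 1227, 24]);
translate([545, 0, 420]) cube([76, 1227, 24]);
translate([657, 0, 420]) cube([76, 1227, 24]);
translate([769, 0, 420]) cube([76, 1227, 24]);
translate([881, 0, 420]) cube([76, 1227, 24]);
translate([993, 0, 420]) cube([76, 1227, 24]);
translate([1105, 0, 420]) cube([76, 1227, 24]);
translate([1217, 0, 420]) cube([76, 1227, 24]);
translate([1329, 0, 420]) cube([76, 1227, 24]);
translate([1441, 0, 420]) cube([76, 1227, 24]);
translate([1553, 0, 420]) cube([76, 1227, 24]);
translate([1665, 0, 420]) cube([76, 1227, 24]);
translate([1777, 0, 420]) cube([76, 1227, 24]);


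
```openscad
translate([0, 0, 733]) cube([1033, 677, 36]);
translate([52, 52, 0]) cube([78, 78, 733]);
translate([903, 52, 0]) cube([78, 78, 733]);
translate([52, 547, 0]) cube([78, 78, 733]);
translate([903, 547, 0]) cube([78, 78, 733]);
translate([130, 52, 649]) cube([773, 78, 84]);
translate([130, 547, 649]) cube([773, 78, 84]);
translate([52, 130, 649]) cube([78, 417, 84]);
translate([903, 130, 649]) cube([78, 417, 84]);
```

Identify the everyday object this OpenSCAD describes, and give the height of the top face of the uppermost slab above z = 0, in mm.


A table. The table height is 769 mm.

A 1033×677×36 slab sits at z = 733 on four 78 mm square posts — a table. The top surface is at 733 + 36 = 769 mm.


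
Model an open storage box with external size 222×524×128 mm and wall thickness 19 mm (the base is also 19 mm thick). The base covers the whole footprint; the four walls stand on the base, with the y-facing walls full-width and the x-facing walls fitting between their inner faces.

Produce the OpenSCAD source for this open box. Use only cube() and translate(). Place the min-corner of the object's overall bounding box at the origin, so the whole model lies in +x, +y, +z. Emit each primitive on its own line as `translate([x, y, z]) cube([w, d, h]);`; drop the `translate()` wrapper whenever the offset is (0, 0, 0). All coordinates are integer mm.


cube([222, 524, 19]);
translate([0, 0, 19]) cube([222, 19, 109]);
translate([0, 505, 19]) cube([222, 19, 109]);
translate([0, 19, 19]) cube([19, 486, 109]);
translate([203, 19, 19]) cube([19, 486, 109]);


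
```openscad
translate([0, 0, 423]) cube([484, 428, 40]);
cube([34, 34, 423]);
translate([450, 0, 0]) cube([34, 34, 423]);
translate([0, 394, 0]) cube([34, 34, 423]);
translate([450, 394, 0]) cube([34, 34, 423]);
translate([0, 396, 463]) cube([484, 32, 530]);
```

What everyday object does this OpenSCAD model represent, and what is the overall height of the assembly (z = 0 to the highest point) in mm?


A chair. The overall height is 993 mm.

A slab on four corner posts with a tall panel at the back — a chair. The seat slab sits at z = 423 with thickness 40, and the 530 mm backrest starts at the seat top, so the overall height is 423 + 40 + 530 = 993 mm.


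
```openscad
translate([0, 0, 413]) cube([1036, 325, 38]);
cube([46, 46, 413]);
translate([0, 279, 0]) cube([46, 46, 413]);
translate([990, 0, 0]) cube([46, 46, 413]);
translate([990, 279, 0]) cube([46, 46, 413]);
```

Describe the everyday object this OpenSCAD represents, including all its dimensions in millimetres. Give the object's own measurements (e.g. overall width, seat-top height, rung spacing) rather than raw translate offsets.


A long wooden bench with a 1036 mm (x) × 325 mm (y) seat, 38 mm thick, its top surface 451 mm above the floor. Four 46 mm square legs at the seat corners, flush with the edges, run from z = 0 to the seat underside.


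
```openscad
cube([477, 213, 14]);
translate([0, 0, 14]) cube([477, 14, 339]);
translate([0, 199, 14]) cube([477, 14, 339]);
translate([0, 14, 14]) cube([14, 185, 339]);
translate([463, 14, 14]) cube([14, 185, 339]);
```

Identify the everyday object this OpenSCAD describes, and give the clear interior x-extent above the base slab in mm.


An open box. The internal width is 449 mm.

A 477×213 base slab with four walls standing on it — an open box. The base is 477 mm wide and the walls are 14 mm thick, so the internal width is 477 − 2 × 14 = 449 mm.


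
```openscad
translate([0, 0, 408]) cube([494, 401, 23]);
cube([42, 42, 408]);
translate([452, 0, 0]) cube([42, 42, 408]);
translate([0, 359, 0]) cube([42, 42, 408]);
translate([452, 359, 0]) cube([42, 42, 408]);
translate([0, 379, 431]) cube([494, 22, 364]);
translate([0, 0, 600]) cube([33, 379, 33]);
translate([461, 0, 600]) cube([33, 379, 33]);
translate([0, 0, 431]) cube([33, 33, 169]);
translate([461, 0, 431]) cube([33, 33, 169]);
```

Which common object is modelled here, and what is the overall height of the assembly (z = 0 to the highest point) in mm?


A chair. The overall height is 795 mm.

A slab on four corner posts with a tall panel at the back — a chair. The seat slab sits at z = 408 with thickness 23, and the 364 mm backrest starts at the seat top, so the overall height is 408 + 23 + 364 = 795 mm.


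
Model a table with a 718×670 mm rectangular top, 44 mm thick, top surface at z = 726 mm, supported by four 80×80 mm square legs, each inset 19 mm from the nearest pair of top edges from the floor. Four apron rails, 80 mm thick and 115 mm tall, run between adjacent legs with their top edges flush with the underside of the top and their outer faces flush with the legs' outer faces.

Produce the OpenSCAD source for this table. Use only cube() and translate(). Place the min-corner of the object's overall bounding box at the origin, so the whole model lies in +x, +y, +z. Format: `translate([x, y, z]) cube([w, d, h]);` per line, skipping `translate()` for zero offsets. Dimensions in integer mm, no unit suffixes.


translate([0, 0, 682]) cube([718, 670, 44]);
translate([19, 19, 0]) cube([80, 80, 682]);
translate([619, 19, 0]) cube([80, 80, 682]);
translate([19, 571, 0]) cube([80, 80, 682]);
translate([619, 571, 0]) cube([80, 80, 682]);
translate([99, 19, 567]) cube([520, 80, 115]);
translate([99, 571, 567]) cube([520, 80, 115]);
translate([19, 99, 567]) cube([80, 472, 115]);
translate([619, 99, 567]) cube([80, 472, 115]);


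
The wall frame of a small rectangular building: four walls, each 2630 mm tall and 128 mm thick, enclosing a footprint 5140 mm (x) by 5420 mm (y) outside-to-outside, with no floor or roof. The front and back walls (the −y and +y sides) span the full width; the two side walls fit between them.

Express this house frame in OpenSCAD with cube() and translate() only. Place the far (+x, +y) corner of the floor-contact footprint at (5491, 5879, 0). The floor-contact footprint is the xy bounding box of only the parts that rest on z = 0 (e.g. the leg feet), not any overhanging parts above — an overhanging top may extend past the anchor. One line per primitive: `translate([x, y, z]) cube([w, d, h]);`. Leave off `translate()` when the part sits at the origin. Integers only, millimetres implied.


translate([351, 459, 0]) cube([5140, 128, 2630]);
translate([351, 5751, 0]) cube([5140, 128, 2630]);
translate([351, 587, 0]) cube([128, 5164, 2630]);
translate([5363, 587, 0]) cube([128, 5164, 2630]);


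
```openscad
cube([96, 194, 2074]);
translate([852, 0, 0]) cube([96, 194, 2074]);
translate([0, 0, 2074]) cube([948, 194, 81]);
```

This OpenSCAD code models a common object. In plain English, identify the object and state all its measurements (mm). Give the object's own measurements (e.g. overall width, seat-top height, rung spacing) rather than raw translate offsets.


A door frame. The clear opening is 756 mm wide and 2074 mm high. Two 96 mm wide jambs, 194 mm deep, stand either side of the opening from the floor to the top of the opening. A 81 mm thick head sits across the top of both jambs, spanning the full outside width of the frame.


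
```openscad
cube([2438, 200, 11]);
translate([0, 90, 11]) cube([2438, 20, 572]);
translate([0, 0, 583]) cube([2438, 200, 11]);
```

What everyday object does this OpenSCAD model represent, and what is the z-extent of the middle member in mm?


An I-beam. The web height is 572 mm.

Two wide flanges with a thin centred web — an I-beam. Overall 594 mm minus two 11 mm flanges gives a web of 594 − 2·11 = 572 mm.


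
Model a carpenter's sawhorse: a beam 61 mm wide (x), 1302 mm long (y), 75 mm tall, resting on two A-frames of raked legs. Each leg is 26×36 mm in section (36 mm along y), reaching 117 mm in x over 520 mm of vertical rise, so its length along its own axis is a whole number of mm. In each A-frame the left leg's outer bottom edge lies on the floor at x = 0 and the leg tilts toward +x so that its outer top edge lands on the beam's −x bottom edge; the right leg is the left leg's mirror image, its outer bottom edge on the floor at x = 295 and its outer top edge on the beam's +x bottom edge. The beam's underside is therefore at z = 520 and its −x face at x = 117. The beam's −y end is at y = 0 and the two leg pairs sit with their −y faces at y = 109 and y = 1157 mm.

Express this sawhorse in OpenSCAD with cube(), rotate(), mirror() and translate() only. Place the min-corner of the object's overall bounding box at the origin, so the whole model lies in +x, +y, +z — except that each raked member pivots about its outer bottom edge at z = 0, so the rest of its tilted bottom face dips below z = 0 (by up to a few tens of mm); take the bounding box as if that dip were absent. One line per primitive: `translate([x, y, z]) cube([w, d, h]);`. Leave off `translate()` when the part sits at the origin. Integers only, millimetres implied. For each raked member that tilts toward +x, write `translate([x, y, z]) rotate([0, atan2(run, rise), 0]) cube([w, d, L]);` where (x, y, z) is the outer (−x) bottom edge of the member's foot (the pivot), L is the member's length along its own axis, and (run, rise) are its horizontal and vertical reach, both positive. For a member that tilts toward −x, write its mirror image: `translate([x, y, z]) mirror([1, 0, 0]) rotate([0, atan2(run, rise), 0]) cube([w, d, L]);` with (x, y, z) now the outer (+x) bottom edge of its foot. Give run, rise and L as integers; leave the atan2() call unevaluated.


translate([117, 0, 520]) cube([61, 1302, 75]);
translate([0, 109, 0]) rotate([0, atan2(117, 520), 0]) cube([26, 36, 533]);
translate([295, 109, 0]) mirror([1, 0, 0]) rotate([0, atan2(117, 520), 0]) cube([26, 36, 533]);
translate([0, 1157, 0]) rotate([0, atan2(117, 520), 0]) cube([26, 36, 533]);
translate([295, 1157, 0]) mirror([1, 0, 0]) rotate([0, atan2(117, 520), 0]) cube([26, 36, 533]);


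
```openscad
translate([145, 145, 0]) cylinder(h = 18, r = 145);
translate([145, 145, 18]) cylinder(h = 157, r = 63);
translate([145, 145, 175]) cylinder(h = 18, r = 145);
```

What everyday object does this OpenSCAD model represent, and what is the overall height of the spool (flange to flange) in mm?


A spool. The overall height is 193 mm.

Three coaxial cylinders, large–small–large — a spool. Two 18 mm flanges and a 157 mm core give 18 + 157 + 18 = 193 mm.


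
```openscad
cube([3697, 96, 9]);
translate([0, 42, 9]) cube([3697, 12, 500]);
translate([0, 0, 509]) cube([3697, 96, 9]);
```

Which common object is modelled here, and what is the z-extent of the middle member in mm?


An I-beam. The web height is 500 mm.

Two wide flanges with a thin centred web — an I-beam. Overall 518 mm minus two 9 mm flanges gives a web of 518 − 2·9 = 500 mm.


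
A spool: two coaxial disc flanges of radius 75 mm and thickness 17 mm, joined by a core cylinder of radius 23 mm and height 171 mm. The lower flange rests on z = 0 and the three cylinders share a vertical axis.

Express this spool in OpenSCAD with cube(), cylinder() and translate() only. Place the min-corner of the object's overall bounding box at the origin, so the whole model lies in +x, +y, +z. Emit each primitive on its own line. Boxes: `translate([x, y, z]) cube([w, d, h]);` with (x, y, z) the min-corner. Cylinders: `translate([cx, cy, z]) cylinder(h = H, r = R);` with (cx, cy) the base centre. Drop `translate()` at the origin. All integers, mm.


translate([75, 75, 0]) cylinder(h = 17, r = 75);
translate([75, 75, 17]) cylinder(h = 171, r = 23);
translate([75, 75, 188]) cylinder(h = 17, r = 75);


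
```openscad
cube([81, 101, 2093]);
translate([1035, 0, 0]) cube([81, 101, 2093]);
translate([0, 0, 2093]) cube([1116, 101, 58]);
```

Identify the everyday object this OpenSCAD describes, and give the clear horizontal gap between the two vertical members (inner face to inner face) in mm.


A door frame. The clear opening width is 954 mm.

Two 2093 mm tall posts with a header on top — a door frame. The left jamb is 81 mm wide at x = 0; the right jamb starts at x = 1035. The clear opening is 1035 − 81 = 954 mm.


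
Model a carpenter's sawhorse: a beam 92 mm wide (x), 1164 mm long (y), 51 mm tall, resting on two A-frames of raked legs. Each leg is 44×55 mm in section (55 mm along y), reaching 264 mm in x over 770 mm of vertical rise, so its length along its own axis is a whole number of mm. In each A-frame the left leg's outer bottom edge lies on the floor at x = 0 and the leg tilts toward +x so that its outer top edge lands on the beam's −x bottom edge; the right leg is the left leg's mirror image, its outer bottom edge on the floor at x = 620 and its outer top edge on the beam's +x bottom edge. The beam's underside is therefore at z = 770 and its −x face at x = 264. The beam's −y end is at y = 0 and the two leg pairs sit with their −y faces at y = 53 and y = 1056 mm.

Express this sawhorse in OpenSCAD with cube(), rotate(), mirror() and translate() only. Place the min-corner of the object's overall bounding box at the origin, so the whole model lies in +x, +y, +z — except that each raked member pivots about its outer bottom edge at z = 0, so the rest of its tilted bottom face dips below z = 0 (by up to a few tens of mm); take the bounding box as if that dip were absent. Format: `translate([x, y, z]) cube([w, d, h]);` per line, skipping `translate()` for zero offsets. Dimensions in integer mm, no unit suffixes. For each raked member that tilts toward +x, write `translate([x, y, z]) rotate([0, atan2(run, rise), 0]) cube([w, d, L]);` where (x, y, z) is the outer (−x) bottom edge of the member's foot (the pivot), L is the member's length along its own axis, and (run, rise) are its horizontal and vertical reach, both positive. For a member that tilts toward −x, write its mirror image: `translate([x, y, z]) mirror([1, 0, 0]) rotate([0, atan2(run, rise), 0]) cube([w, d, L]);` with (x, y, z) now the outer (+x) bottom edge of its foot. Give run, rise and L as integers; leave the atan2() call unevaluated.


// leg length = √(264² + 770²) = 814
// right-leg outer foot x = 2·264 + 92 = 620
// beam min-corner = (264, 0, 770)
translate([264, 0, 770]) cube([92, 1164, 51]);
translate([0, 53, 0]) rotate([0, atan2(264, 770), 0]) cube([44, 55, 814]);
translate([620, 53, 0]) mirror([1, 0, 0]) rotate([0, atan2(264, 770), 0]) cube([44, 55, 814]);
translate([0, 1056, 0]) rotate([0, atan2(264, 770), 0]) cube([44, 55, 814]);
translate([620, 1056, 0]) mirror([1, 0, 0]) rotate([0, atan2(264, 770), 0]) cube([44, 55, 814]);


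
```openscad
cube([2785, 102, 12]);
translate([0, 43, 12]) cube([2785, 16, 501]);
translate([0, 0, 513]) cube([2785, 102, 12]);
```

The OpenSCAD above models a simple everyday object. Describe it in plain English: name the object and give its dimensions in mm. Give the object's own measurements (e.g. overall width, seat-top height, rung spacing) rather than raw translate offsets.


An I-beam lying along x, 2785 mm long. Overall section height 525 mm. Two flanges 102 mm wide (y) and 12 mm thick, one on the floor and one at the top; a web 16 mm thick runs between them, centred on the flange width.


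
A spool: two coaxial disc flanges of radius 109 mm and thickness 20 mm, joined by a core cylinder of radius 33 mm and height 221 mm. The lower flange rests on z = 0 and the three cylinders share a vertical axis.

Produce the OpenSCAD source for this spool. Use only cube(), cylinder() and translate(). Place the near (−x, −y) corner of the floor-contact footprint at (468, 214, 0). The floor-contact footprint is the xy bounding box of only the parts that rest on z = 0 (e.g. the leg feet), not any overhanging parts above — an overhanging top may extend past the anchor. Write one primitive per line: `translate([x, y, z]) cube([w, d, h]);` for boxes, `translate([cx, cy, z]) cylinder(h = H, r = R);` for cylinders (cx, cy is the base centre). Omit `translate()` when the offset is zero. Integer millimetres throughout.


translate([577, 323, 0]) cylinder(h = 20, r = 109);
translate([577, 323, 20]) cylinder(h = 221, r = 33);
translate([577, 323, 241]) cylinder(h = 20, r = 109);


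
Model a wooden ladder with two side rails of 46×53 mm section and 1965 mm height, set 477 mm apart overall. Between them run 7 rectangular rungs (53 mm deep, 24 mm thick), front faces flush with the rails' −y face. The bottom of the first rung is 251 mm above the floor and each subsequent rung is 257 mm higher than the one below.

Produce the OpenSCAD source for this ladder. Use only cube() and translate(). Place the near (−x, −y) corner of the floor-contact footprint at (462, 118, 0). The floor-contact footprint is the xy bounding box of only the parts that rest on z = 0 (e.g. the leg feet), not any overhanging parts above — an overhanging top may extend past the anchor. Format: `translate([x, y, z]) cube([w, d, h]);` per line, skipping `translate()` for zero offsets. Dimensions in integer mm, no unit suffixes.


translate([462, 118, 0]) cube([46, 53, 1965]);
translate([893, 118, 0]) cube([46, 53, 1965]);
translate([508, 118, 251]) cube([385, 53, 24]);
translate([508, 118, 508]) cube([385, 53, 24]);
translate([508, 118, 765]) cube([385, 53, 24]);
translate([508, 118, 1022]) cube([385, 53, 24]);
translate([508, 118, 1279]) cube([385, 53, 24]);
translate([508, 118, 1536]) cube([385, 53, 24]);
translate([508, 118, 1793]) cube([385, 53, 24]);


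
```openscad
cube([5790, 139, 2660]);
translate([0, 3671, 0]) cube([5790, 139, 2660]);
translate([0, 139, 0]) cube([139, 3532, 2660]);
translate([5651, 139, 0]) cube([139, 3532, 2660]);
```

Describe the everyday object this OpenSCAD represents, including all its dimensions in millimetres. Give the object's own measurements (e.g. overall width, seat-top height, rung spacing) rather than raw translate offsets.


The wall frame of a small rectangular building: four walls, each 2660 mm tall and 139 mm thick, enclosing a footprint 5790 mm (x) by 3810 mm (y) outside-to-outside, with no floor or roof. The front and back walls (the −y and +y sides) span the full width; the two side walls fit between them.


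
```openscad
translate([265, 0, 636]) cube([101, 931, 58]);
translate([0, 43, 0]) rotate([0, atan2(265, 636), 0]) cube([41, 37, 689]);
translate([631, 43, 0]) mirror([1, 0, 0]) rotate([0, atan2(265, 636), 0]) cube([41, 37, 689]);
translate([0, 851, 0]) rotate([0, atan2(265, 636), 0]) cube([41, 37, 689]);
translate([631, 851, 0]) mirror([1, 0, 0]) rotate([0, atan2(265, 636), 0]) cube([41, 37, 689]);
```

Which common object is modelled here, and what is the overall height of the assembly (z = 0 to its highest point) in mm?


A sawhorse. The overall height is 694 mm.

A beam across two mirrored pairs of raked legs — a sawhorse. The beam's underside is at z = 636 (matching the legs' vertical rise in atan2(265, 636)) and the beam is 58 mm tall, so its top is at 636 + 58 = 694 mm. The raked legs top out at the beam's underside, so that is the highest point.


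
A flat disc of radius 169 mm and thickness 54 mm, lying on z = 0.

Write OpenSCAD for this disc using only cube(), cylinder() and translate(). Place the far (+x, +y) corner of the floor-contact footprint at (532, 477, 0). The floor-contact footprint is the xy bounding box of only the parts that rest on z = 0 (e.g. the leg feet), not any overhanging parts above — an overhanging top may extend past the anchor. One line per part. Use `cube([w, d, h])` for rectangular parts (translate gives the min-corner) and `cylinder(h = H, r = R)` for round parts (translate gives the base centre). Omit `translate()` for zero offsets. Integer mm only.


translate([363, 308, 0]) cylinder(h = 54, r = 169);


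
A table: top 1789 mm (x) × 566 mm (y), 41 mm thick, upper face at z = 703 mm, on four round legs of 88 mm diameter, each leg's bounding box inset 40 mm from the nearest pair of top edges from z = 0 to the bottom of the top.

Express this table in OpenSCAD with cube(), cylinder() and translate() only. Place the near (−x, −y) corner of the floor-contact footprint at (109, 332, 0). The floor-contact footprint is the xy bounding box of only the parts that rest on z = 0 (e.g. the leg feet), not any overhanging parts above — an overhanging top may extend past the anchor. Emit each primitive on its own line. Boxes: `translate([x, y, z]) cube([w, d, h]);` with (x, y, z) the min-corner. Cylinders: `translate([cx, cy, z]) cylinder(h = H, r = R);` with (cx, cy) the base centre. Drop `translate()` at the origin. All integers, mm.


// leg_h = 703 - 41 = 662
translate([69, 292, 662]) cube([1789, 566, 41]);
translate([153, 376, 0]) cylinder(h = 662, r = 44);
translate([1774, 376, 0]) cylinder(h = 662, r = 44);
translate([153, 774, 0]) cylinder(h = 662, r = 44);
translate([1774, 774, 0]) cylinder(h = 662, r = 44);


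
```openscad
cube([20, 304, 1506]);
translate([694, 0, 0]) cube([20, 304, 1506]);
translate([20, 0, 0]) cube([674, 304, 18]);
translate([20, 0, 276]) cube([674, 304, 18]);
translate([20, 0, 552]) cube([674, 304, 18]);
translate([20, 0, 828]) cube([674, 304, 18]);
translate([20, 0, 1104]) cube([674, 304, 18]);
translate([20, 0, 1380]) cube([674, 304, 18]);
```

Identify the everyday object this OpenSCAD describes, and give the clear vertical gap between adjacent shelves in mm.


A bookshelf. The clear shelf gap is 258 mm.

Two tall side panels with 6 horizontal boards between them — a bookshelf. The first two shelf undersides are at z = 0 and z = 276; with shelf thickness 18, the clear gap is 276 − 0 − 18 = 258 mm.


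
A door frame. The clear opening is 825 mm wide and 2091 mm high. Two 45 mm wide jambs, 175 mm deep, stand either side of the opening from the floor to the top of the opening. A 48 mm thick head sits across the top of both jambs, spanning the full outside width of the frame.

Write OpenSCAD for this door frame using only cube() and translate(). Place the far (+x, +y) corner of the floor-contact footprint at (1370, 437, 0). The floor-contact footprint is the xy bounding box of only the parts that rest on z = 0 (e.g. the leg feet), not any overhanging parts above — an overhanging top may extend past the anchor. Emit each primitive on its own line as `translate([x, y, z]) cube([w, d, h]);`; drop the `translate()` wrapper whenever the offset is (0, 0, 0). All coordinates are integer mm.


translate([455, 262, 0]) cube([45, 175, 2091]);
translate([1325, 262, 0]) cube([45, 175, 2091]);
translate([455, 262, 2091]) cube([915, 175, 48]);
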